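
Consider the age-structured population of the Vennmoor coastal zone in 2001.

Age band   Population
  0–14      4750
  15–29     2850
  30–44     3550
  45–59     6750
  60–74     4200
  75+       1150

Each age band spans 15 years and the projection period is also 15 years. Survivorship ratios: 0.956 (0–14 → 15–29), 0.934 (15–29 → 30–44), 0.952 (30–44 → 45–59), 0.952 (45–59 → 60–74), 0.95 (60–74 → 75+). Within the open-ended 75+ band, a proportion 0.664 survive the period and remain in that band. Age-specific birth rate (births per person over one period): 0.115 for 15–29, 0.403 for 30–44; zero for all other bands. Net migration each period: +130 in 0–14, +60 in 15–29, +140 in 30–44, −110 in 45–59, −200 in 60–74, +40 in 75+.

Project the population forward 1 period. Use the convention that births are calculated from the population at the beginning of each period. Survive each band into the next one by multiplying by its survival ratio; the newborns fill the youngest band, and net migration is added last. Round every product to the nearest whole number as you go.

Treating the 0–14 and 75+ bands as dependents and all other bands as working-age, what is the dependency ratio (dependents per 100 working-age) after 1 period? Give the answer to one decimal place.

Period 1:
Births: 2850 * 0.115 = 328  |  3550 * 0.403 = 1431 ⇒ total 1759
15–29: 4750 * 0.956 = 4541
30–44: 2850 * 0.934 = 2662
45–59: 3550 * 0.952 = 3380
60–74: 6750 * 0.952 = 6426
75+: 4200 * 0.95 + 1150 * 0.664 = 3990 + 764 = 4754
Net migration: 0–14 + 130 → 1889; 15–29 + 60 → 4601; 30–44 + 140 → 2802; 45–59 − 110 → 3270; 60–74 − 200 → 6226; 75+ + 40 → 4794
→ [1889, 4601, 2802, 3270, 6226, 4794]
Dependents (band 0–14 + band 75+) = 1889 + 4794 = 6683; working-age = 16899; ratio = 6683/16899 × 100 = 39.5

39.5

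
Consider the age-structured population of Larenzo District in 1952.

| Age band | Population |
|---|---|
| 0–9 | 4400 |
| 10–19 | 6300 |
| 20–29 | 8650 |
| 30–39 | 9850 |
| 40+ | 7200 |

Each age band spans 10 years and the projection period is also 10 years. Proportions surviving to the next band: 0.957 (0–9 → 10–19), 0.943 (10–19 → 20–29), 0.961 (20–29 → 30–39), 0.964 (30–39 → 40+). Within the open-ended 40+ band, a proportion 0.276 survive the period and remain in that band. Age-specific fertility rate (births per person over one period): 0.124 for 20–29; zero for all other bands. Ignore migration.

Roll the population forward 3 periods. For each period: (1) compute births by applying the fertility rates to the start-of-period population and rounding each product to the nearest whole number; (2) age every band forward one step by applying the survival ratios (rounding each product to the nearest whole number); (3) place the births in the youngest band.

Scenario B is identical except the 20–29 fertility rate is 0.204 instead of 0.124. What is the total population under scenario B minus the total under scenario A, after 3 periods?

1398

Let group 1 be 0–9 through group 5 = 40+.
Period 1:
Births: 8650 × 0.124 = 1073
Group 2: 4400 × 0.957 = 4211
Group 3: 6300 × 0.943 = 5941
Group 4: 8650 × 0.961 = 8313
Group 5: 9850 × 0.964 + 7200 × 0.276 = 9495 + 1987 = 11482
Giving 1073 / 4211 / 5941 / 8313 / 11482.
Period 2:
Births: 5941 × 0.124 = 737
Group 2: 1073 × 0.957 = 1027
Group 3: 4211 × 0.943 = 3971
Group 4: 5941 × 0.961 = 5709
Group 5: 8313 × 0.964 + 11482 × 0.276 = 8014 + 3169 = 11183
Giving 737 / 1027 / 3971 / 5709 / 11183.
Period 3:
Births: 3971 × 0.124 = 492
Group 2: 737 × 0.957 = 705
Group 3: 1027 × 0.943 = 968
Group 4: 3971 × 0.961 = 3816
Group 5: 5709 × 0.964 + 11183 × 0.276 = 5503 + 3087 = 8590
Giving 492 / 705 / 968 / 3816 / 8590.
Scenario A total after 3 periods: 14571
Scenario B projection —
Period 1:
Births: 8650 × 0.204 = 1765
Group 2: 4400 × 0.957 = 4211
Group 3: 6300 × 0.943 = 5941
Group 4: 8650 × 0.961 = 8313
Group 5: 9850 × 0.964 + 7200 × 0.276 = 9495 + 1987 = 11482
Giving 1765 / 4211 / 5941 / 8313 / 11482.
Period 2:
Births: 5941 × 0.204 = 1212
Group 2: 1765 × 0.957 = 1689
Group 3: 4211 × 0.943 = 3971
Group 4: 5941 × 0.961 = 5709
Group 5: 8313 × 0.964 + 11482 × 0.276 = 8014 + 3169 = 11183
Giving 1212 / 1689 / 3971 / 5709 / 11183.
Period 3:
Births: 3971 × 0.204 = 810
Group 2: 1212 × 0.957 = 1160
Group 3: 1689 × 0.943 = 1593
Group 4: 3971 × 0.961 = 3816
Group 5: 5709 × 0.964 + 11183 × 0.276 = 5503 + 3087 = 8590
Giving 810 / 1160 / 1593 / 3816 / 8590.
Scenario B total after 3 periods: 15969
Difference B − A = 15969 − 14571 = 1398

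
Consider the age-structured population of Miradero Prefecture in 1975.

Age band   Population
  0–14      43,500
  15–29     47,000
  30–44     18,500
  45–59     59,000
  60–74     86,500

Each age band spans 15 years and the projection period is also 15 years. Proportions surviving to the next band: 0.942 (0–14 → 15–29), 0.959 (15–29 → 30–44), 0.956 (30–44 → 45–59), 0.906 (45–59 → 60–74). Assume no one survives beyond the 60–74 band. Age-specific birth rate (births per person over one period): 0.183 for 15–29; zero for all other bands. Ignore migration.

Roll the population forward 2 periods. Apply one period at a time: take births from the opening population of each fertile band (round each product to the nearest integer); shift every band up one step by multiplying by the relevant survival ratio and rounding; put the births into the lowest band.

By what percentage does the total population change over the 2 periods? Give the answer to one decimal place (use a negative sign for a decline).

-55.2

Numbering the groups 1..5 from youngest to oldest:
[period 1]
Births: 47000 × 0.183 = 8601
Group 2: 43500 × 0.942 = 40977
Group 3: 47000 × 0.959 = 45073
Group 4: 18500 × 0.956 = 17686
Group 5: 59000 × 0.906 = 53454
→ [8601, 40977, 45073, 17686, 53454]
[period 2]
Births: 40977 × 0.183 = 7499
Group 2: 8601 × 0.942 = 8102
Group 3: 40977 × 0.959 = 39297
Group 4: 45073 × 0.956 = 43090
Group 5: 17686 × 0.906 = 16024
→ [7499, 8102, 39297, 43090, 16024]
Total: 254500 → 114012; change = -140488; percentage change = -55.2%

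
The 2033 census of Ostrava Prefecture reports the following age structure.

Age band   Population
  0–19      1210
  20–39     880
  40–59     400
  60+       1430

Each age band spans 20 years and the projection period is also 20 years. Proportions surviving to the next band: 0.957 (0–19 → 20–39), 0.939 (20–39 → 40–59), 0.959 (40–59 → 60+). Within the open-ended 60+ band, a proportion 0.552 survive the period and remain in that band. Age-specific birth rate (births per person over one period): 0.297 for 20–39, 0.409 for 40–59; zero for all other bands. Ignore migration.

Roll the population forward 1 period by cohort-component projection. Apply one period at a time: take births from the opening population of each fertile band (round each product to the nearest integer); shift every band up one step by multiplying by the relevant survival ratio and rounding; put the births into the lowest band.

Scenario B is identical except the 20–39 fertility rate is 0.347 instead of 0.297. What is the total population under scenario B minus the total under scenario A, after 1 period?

44

Period 1.
Births: 880 × 0.297 = 261  |  400 × 0.409 = 164 → 425
20–39: 1210 × 0.957 = 1158
40–59: 880 × 0.939 = 826
60+: 400 × 0.959 + 1430 × 0.552 = 384 + 789 = 1173
→ [425, 1158, 826, 1173]
Scenario A total after 1 period: 3582
Scenario B projection —
Period 1.
Births: 880 × 0.347 = 305  |  400 × 0.409 = 164 → 469
20–39: 1210 × 0.957 = 1158
40–59: 880 × 0.939 = 826
60+: 400 × 0.959 + 1430 × 0.552 = 384 + 789 = 1173
→ [469, 1158, 826, 1173]
Scenario B total after 1 period: 3626
Difference B − A = 3626 − 3582 = 44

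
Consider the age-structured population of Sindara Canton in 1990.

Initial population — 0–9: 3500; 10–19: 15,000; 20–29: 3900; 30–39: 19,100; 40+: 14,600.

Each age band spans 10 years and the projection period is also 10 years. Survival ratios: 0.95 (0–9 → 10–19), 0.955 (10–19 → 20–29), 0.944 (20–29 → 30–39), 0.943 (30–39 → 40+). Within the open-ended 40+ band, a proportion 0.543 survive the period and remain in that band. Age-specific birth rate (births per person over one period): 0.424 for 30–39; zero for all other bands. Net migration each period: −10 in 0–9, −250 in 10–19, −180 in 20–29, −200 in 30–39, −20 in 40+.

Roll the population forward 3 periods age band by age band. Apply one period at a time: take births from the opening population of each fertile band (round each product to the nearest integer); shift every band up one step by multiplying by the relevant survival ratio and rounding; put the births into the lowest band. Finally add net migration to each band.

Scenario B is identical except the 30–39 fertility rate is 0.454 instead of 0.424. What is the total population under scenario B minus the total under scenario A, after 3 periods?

1013

[period 1]
Births: 19100 * 0.424 = 8098
10–19: 3500 * 0.95 = 3325
20–29: 15000 * 0.955 = 14325
30–39: 3900 * 0.944 = 3682
40+: 19100 * 0.943 + 14600 * 0.543 = 18011 + 7928 = 25939
Net migration: 0–9 − 10 → 8088; 10–19 − 250 → 3075; 20–29 − 180 → 14145; 30–39 − 200 → 3482; 40+ − 20 → 25919
End of period: [8088, 3075, 14145, 3482, 25919]
[period 2]
Births: 3482 * 0.424 = 1476
10–19: 8088 * 0.95 = 7684
20–29: 3075 * 0.955 = 2937
30–39: 14145 * 0.944 = 13353
40+: 3482 * 0.943 + 25919 * 0.543 = 3284 + 14074 = 17358
Net migration: 0–9 − 10 → 1466; 10–19 − 250 → 7434; 20–29 − 180 → 2757; 30–39 − 200 → 13153; 40+ − 20 → 17338
End of period: [1466, 7434, 2757, 13153, 17338]
[period 3]
Births: 13153 * 0.424 = 5577
10–19: 1466 * 0.95 = 1393
20–29: 7434 * 0.955 = 7099
30–39: 2757 * 0.944 = 2603
40+: 13153 * 0.943 + 17338 * 0.543 = 12403 + 9415 = 21818
Net migration: 0–9 − 10 → 5567; 10–19 − 250 → 1143; 20–29 − 180 → 6919; 30–39 − 200 → 2403; 40+ − 20 → 21798
End of period: [5567, 1143, 6919, 2403, 21798]
Scenario A total after 3 periods: 37830
Scenario B projection —
[period 1]
Births: 19100 * 0.454 = 8671
10–19: 3500 * 0.95 = 3325
20–29: 15000 * 0.955 = 14325
30–39: 3900 * 0.944 = 3682
40+: 19100 * 0.943 + 14600 * 0.543 = 18011 + 7928 = 25939
Net migration: 0–9 − 10 → 8661; 10–19 − 250 → 3075; 20–29 − 180 → 14145; 30–39 − 200 → 3482; 40+ − 20 → 25919
End of period: [8661, 3075, 14145, 3482, 25919]
[period 2]
Births: 3482 * 0.454 = 1581
10–19: 8661 * 0.95 = 8228
20–29: 3075 * 0.955 = 2937
30–39: 14145 * 0.944 = 13353
40+: 3482 * 0.943 + 25919 * 0.543 = 3284 + 14074 = 17358
Net migration: 0–9 − 10 → 1571; 10–19 − 250 → 7978; 20–29 − 180 → 2757; 30–39 − 200 → 13153; 40+ − 20 → 17338
End of period: [1571, 7978, 2757, 13153, 17338]
[period 3]
Births: 13153 * 0.454 = 5971
10–19: 1571 * 0.95 = 1492
20–29: 7978 * 0.955 = 7619
30–39: 2757 * 0.944 = 2603
40+: 13153 * 0.943 + 17338 * 0.543 = 12403 + 9415 = 21818
Net migration: 0–9 − 10 → 5961; 10–19 − 250 → 1242; 20–29 − 180 → 7439; 30–39 − 200 → 2403; 40+ − 20 → 21798
End of period: [5961, 1242, 7439, 2403, 21798]
Scenario B total after 3 periods: 38843
Difference B − A = 38843 − 37830 = 1013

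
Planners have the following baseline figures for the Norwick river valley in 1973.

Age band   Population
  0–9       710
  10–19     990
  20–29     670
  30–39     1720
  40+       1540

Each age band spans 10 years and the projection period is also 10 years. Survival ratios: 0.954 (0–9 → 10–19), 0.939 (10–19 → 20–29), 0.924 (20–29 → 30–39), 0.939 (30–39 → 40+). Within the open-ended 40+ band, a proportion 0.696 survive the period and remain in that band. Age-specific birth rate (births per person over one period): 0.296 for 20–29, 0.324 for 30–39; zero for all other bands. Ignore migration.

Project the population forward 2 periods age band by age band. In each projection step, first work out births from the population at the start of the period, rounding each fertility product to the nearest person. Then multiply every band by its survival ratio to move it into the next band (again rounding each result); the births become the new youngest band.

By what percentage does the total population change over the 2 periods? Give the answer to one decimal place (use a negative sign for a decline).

[period 1]
Births: 670 * 0.296 = 198 ; 1720 * 0.324 = 557 — total 755
10–19: 710 * 0.954 = 677
20–29: 990 * 0.939 = 930
30–39: 670 * 0.924 = 619
40+: 1720 * 0.939 + 1540 * 0.696 = 1615 + 1072 = 2687
End of period: [755, 677, 930, 619, 2687]
[period 2]
Births: 930 * 0.296 = 275 ; 619 * 0.324 = 201 — total 476
10–19: 755 * 0.954 = 720
20–29: 677 * 0.939 = 636
30–39: 930 * 0.924 = 859
40+: 619 * 0.939 + 2687 * 0.696 = 581 + 1870 = 2451
End of period: [476, 720, 636, 859, 2451]
Total: 5630 → 5142; change = -488; percentage change = -8.7%

-8.7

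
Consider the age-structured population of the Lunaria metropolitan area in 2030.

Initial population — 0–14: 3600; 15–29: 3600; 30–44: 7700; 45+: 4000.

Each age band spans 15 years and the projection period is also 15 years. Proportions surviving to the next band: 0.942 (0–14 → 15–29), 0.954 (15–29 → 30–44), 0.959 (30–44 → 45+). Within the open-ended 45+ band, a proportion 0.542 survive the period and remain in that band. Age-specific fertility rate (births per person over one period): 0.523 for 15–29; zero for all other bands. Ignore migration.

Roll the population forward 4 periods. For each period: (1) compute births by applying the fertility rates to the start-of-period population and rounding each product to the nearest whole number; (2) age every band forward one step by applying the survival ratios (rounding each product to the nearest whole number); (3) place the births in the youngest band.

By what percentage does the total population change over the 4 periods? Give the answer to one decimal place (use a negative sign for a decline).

Period 1.
Births: 3600 × 0.523 = 1883
15–29: 3600 × 0.942 = 3391
30–44: 3600 × 0.954 = 3434
45+: 7700 × 0.959 + 4000 × 0.542 = 7384 + 2168 = 9552
Giving 1883 / 3391 / 3434 / 9552.
Period 2.
Births: 3391 × 0.523 = 1773
15–29: 1883 × 0.942 = 1774
30–44: 3391 × 0.954 = 3235
45+: 3434 × 0.959 + 9552 × 0.542 = 3293 + 5177 = 8470
Giving 1773 / 1774 / 3235 / 8470.
Period 3.
Births: 1774 × 0.523 = 928
15–29: 1773 × 0.942 = 1670
30–44: 1774 × 0.954 = 1692
45+: 3235 × 0.959 + 8470 × 0.542 = 3102 + 4591 = 7693
Giving 928 / 1670 / 1692 / 7693.
Period 4.
Births: 1670 × 0.523 = 873
15–29: 928 × 0.942 = 874
30–44: 1670 × 0.954 = 1593
45+: 1692 × 0.959 + 7693 × 0.542 = 1623 + 4170 = 5793
Giving 873 / 874 / 1593 / 5793.
Total: 18900 → 9133; change = -9767; percentage change = -51.7%

-51.7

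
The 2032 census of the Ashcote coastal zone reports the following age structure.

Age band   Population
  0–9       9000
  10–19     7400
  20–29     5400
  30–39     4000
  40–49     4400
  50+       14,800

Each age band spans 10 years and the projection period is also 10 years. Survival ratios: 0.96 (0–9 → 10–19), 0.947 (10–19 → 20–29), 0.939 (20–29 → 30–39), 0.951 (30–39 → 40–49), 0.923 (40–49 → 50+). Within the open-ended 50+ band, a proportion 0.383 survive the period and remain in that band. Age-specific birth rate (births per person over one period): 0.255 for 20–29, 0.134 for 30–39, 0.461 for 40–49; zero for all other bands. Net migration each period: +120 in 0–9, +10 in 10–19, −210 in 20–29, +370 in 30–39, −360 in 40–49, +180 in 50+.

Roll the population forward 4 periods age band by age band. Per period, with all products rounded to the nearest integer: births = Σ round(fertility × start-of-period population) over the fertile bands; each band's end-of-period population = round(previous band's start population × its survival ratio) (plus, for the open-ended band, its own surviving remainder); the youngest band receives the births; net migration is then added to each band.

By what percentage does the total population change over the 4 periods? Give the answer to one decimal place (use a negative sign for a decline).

Numbering the groups 1..6 from youngest to oldest:
[period 1]
Births: 5400 × 0.255 = 1377 ; 4000 × 0.134 = 536 ; 4400 × 0.461 = 2028 → total 3941
Group 2: 9000 × 0.96 = 8640
Group 3: 7400 × 0.947 = 7008
Group 4: 5400 × 0.939 = 5071
Group 5: 4000 × 0.951 = 3804
Group 6: 4400 × 0.923 + 14800 × 0.383 = 4061 + 5668 = 9729
Net migration: Group 1 + 120 → 4061; Group 2 + 10 → 8650; Group 3 − 210 → 6798; Group 4 + 370 → 5441; Group 5 − 360 → 3444; Group 6 + 180 → 9909
Population now: 0–9=4061, 10–19=8650, 20–29=6798, 30–39=5441, 40–49=3444, 50+=9909
[period 2]
Births: 6798 × 0.255 = 1733 ; 5441 × 0.134 = 729 ; 3444 × 0.461 = 1588 → total 4050
Group 2: 4061 × 0.96 = 3899
Group 3: 8650 × 0.947 = 8192
Group 4: 6798 × 0.939 = 6383
Group 5: 5441 × 0.951 = 5174
Group 6: 3444 × 0.923 + 9909 × 0.383 = 3179 + 3795 = 6974
Net migration: Group 1 + 120 → 4170; Group 2 + 10 → 3909; Group 3 − 210 → 7982; Group 4 + 370 → 6753; Group 5 − 360 → 4814; Group 6 + 180 → 7154
Population now: 0–9=4170, 10–19=3909, 20–29=7982, 30–39=6753, 40–49=4814, 50+=7154
[period 3]
Births: 7982 × 0.255 = 2035 ; 6753 × 0.134 = 905 ; 4814 × 0.461 = 2219 → total 5159
Group 2: 4170 × 0.96 = 4003
Group 3: 3909 × 0.947 = 3702
Group 4: 7982 × 0.939 = 7495
Group 5: 6753 × 0.951 = 6422
Group 6: 4814 × 0.923 + 7154 × 0.383 = 4443 + 2740 = 7183
Net migration: Group 1 + 120 → 5279; Group 2 + 10 → 4013; Group 3 − 210 → 3492; Group 4 + 370 → 7865; Group 5 − 360 → 6062; Group 6 + 180 → 7363
Population now: 0–9=5279, 10–19=4013, 20–29=3492, 30–39=7865, 40–49=6062, 50+=7363
[period 4]
Births: 3492 × 0.255 = 890 ; 7865 × 0.134 = 1054 ; 6062 × 0.461 = 2795 → total 4739
Group 2: 5279 × 0.96 = 5068
Group 3: 4013 × 0.947 = 3800
Group 4: 3492 × 0.939 = 3279
Group 5: 7865 × 0.951 = 7480
Group 6: 6062 × 0.923 + 7363 × 0.383 = 5595 + 2820 = 8415
Net migration: Group 1 + 120 → 4859; Group 2 + 10 → 5078; Group 3 − 210 → 3590; Group 4 + 370 → 3649; Group 5 − 360 → 7120; Group 6 + 180 → 8595
Population now: 0–9=4859, 10–19=5078, 20–29=3590, 30–39=3649, 40–49=7120, 50+=8595
Total: 45000 → 32891; change = -12109; percentage change = -26.9%

-26.9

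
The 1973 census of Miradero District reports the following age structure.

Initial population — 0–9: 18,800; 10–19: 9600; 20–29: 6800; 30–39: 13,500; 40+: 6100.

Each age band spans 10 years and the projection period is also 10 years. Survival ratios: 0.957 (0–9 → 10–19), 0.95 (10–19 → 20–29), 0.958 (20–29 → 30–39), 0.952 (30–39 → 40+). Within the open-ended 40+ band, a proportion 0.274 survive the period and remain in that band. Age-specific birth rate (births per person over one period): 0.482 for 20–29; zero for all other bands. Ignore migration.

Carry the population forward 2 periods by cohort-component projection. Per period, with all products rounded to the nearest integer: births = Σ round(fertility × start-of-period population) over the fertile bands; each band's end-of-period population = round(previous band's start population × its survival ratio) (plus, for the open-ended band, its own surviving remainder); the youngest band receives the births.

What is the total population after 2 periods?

43542

(Bands numbered youngest = 1 to oldest = 5.)
Period 1:
Births: 6800 × 0.482 = 3278
Band 2: 18800 × 0.957 = 17992
Band 3: 9600 × 0.95 = 9120
Band 4: 6800 × 0.958 = 6514
Band 5: 13500 × 0.952 + 6100 × 0.274 = 12852 + 1671 = 14523
→ [3278, 17992, 9120, 6514, 14523]
Period 2:
Births: 9120 × 0.482 = 4396
Band 2: 3278 × 0.957 = 3137
Band 3: 17992 × 0.95 = 17092
Band 4: 9120 × 0.958 = 8737
Band 5: 6514 × 0.952 + 14523 × 0.274 = 6201 + 3979 = 10180
→ [4396, 3137, 17092, 8737, 10180]
Total after period 2: 4396 + 3137 + 17092 + 8737 + 10180 = 43542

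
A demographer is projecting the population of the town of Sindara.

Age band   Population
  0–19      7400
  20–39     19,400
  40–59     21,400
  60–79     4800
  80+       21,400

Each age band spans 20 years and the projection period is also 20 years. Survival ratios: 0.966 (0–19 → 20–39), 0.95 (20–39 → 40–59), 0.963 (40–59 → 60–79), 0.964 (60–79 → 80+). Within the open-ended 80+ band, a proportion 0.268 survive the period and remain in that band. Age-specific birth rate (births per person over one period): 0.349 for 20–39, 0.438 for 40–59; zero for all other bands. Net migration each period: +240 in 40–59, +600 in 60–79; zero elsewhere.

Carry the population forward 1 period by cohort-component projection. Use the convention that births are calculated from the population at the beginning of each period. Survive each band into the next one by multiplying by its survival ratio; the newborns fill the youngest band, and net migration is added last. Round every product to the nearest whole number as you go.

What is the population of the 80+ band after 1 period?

Let band 1 be 0–19 through band 5 = 80+.
[period 1]
Births: 19400 × 0.349 = 6771  |  21400 × 0.438 = 9373 — total 16144
Band 2: 7400 × 0.966 = 7148
Band 3: 19400 × 0.95 = 18430
Band 4: 21400 × 0.963 = 20608
Band 5: 4800 × 0.964 + 21400 × 0.268 = 4627 + 5735 = 10362
Net migration: Band 3 + 240 → 18670; Band 4 + 600 → 21208
Giving 16144 / 7148 / 18670 / 21208 / 10362.

10362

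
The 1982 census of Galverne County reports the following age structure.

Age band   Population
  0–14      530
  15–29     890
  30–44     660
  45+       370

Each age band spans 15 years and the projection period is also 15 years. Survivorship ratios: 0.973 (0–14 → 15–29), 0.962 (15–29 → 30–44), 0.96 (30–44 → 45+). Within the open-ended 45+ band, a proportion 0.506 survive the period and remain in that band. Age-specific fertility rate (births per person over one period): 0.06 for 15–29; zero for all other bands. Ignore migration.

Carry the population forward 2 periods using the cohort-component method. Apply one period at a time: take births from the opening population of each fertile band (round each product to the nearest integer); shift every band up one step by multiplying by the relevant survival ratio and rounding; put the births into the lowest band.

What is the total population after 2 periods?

After projecting period 1:
Births: 890 * 0.06 = 53
15–29: 530 * 0.973 = 516
30–44: 890 * 0.962 = 856
45+: 660 * 0.96 + 370 * 0.506 = 634 + 187 = 821
Giving 53 / 516 / 856 / 821.
After projecting period 2:
Births: 516 * 0.06 = 31
15–29: 53 * 0.973 = 52
30–44: 516 * 0.962 = 496
45+: 856 * 0.96 + 821 * 0.506 = 822 + 415 = 1237
Giving 31 / 52 / 496 / 1237.
Total after period 2: 31 + 52 + 496 + 1237 = 1816

1816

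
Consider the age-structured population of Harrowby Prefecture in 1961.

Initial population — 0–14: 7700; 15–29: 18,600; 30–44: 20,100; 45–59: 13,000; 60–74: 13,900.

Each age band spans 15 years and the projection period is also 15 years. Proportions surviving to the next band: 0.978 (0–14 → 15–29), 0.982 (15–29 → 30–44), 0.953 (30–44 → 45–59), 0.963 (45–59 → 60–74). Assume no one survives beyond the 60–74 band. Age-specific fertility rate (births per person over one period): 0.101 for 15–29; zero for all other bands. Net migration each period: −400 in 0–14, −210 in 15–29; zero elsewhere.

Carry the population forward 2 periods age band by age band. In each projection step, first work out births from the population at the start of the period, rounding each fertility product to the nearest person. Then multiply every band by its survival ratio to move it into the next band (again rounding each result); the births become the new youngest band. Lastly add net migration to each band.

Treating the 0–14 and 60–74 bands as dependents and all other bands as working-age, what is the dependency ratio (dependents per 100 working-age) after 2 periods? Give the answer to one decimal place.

72.7

(Groups numbered youngest = 1 to oldest = 5.)
— Period 1 —
Births: 18600 * 0.101 = 1879
Group 2: 7700 * 0.978 = 7531
Group 3: 18600 * 0.982 = 18265
Group 4: 20100 * 0.953 = 19155
Group 5: 13000 * 0.963 = 12519
Net migration: Group 1 − 400 → 1479; Group 2 − 210 → 7321
→ [1479, 7321, 18265, 19155, 12519]
— Period 2 —
Births: 7321 * 0.101 = 739
Group 2: 1479 * 0.978 = 1446
Group 3: 7321 * 0.982 = 7189
Group 4: 18265 * 0.953 = 17407
Group 5: 19155 * 0.963 = 18446
Net migration: Group 1 − 400 → 339; Group 2 − 210 → 1236
→ [339, 1236, 7189, 17407, 18446]
Dependents (band 0–14 + band 60–74) = 339 + 18446 = 18785; working-age = 25832; ratio = 18785/25832 × 100 = 72.7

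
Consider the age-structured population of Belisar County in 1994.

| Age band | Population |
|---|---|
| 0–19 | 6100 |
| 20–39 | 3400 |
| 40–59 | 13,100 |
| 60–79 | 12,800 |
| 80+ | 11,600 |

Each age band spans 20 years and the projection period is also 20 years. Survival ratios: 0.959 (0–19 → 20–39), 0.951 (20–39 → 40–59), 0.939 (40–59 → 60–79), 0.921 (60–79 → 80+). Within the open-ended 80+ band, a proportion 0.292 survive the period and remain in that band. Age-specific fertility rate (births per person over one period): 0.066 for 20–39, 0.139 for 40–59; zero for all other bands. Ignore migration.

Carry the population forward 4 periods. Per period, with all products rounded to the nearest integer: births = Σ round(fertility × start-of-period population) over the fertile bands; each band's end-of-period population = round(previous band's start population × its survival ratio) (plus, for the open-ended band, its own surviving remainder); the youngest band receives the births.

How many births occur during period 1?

[period 1]
Births: 3400 × 0.066 = 224 ; 13100 × 0.139 = 1821 → 2045
20–39: 6100 × 0.959 = 5850
40–59: 3400 × 0.951 = 3233
60–79: 13100 × 0.939 = 12301
80+: 12800 × 0.921 + 11600 × 0.292 = 11789 + 3387 = 15176
→ [2045, 5850, 3233, 12301, 15176]

2045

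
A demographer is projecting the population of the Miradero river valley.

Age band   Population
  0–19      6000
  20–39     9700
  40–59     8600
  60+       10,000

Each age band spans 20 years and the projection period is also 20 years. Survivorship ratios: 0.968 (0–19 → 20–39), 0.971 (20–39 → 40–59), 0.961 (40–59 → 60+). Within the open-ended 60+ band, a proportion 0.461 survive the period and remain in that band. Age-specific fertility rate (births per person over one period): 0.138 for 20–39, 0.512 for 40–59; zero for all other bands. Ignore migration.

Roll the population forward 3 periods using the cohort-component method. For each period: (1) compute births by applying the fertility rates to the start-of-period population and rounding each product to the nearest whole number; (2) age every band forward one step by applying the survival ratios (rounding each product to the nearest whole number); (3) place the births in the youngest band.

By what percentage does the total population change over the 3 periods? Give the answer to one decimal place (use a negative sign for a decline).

[period 1]
Births: 9700 × 0.138 = 1339 ; 8600 × 0.512 = 4403 → total 5742
20–39: 6000 × 0.968 = 5808
40–59: 9700 × 0.971 = 9419
60+: 8600 × 0.961 + 10000 × 0.461 = 8265 + 4610 = 12875
Giving 5742 / 5808 / 9419 / 12875.
[period 2]
Births: 5808 × 0.138 = 802 ; 9419 × 0.512 = 4823 → total 5625
20–39: 5742 × 0.968 = 5558
40–59: 5808 × 0.971 = 5640
60+: 9419 × 0.961 + 12875 × 0.461 = 9052 + 5935 = 14987
Giving 5625 / 5558 / 5640 / 14987.
[period 3]
Births: 5558 × 0.138 = 767 ; 5640 × 0.512 = 2888 → total 3655
20–39: 5625 × 0.968 = 5445
40–59: 5558 × 0.971 = 5397
60+: 5640 × 0.961 + 14987 × 0.461 = 5420 + 6909 = 12329
Giving 3655 / 5445 / 5397 / 12329.
Total: 34300 → 26826; change = -7474; percentage change = -21.8%

-21.8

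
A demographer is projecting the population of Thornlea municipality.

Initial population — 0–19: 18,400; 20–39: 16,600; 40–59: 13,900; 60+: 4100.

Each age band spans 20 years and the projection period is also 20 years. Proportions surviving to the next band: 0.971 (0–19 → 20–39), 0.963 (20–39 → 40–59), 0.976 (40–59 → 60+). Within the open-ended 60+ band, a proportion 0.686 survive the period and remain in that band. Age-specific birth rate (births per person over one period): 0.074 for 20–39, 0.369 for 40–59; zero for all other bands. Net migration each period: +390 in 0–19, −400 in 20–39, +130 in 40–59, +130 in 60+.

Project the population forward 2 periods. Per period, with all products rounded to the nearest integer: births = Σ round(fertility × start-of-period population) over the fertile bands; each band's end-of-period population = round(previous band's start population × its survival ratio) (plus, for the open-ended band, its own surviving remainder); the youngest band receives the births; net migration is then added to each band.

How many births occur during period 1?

6357

Call the groups 1 to 4, youngest first.
[period 1]
Births: 16600 * 0.074 = 1228, 13900 * 0.369 = 5129 → 6357
Group 2: 18400 * 0.971 = 17866
Group 3: 16600 * 0.963 = 15986
Group 4: 13900 * 0.976 + 4100 * 0.686 = 13566 + 2813 = 16379
Net migration: Group 1 + 390 → 6747; Group 2 − 400 → 17466; Group 3 + 130 → 16116; Group 4 + 130 → 16509
End of period: [6747, 17466, 16116, 16509]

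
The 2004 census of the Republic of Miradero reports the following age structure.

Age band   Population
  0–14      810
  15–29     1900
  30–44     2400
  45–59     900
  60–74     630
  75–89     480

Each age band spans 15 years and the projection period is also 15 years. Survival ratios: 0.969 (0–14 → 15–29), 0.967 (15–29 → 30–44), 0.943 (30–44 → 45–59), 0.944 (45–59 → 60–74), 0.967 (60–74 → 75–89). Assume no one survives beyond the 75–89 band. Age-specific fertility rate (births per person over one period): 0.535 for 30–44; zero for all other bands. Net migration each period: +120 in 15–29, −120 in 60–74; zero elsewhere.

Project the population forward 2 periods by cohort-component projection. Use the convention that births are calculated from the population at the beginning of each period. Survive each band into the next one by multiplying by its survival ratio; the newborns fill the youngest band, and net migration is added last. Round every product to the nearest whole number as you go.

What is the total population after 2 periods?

7676

(Groups numbered youngest = 1 to oldest = 6.)
[period 1]
Births: 2400 * 0.535 = 1284
Group 2: 810 * 0.969 = 785
Group 3: 1900 * 0.967 = 1837
Group 4: 2400 * 0.943 = 2263
Group 5: 900 * 0.944 = 850
Group 6: 630 * 0.967 = 609
Net migration: Group 2 + 120 → 905; Group 5 − 120 → 730
Population now: 0–14=1284, 15–29=905, 30–44=1837, 45–59=2263, 60–74=730, 75–89=609
[period 2]
Births: 1837 * 0.535 = 983
Group 2: 1284 * 0.969 = 1244
Group 3: 905 * 0.967 = 875
Group 4: 1837 * 0.943 = 1732
Group 5: 2263 * 0.944 = 2136
Group 6: 730 * 0.967 = 706
Net migration: Group 2 + 120 → 1364; Group 5 − 120 → 2016
Population now: 0–14=983, 15–29=1364, 30–44=875, 45–59=1732, 60–74=2016, 75–89=706
Total after period 2: 983 + 1364 + 875 + 1732 + 2016 + 706 = 7676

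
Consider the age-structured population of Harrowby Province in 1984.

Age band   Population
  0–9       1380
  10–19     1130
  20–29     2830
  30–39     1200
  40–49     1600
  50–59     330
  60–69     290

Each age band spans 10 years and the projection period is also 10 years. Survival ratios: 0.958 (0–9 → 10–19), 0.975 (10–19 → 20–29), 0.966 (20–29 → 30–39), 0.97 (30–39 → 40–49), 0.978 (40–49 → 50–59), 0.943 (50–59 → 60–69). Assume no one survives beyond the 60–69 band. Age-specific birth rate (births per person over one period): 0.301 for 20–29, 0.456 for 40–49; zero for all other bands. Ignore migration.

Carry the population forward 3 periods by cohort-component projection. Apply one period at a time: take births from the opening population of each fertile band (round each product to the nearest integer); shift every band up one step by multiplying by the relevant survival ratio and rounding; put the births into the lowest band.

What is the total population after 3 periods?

9847

[period 1]
Births: 2830 × 0.301 = 852 ; 1600 × 0.456 = 730 — total 1582
10–19: 1380 × 0.958 = 1322
20–29: 1130 × 0.975 = 1102
30–39: 2830 × 0.966 = 2734
40–49: 1200 × 0.97 = 1164
50–59: 1600 × 0.978 = 1565
60–69: 330 × 0.943 = 311
End of period: [1582, 1322, 1102, 2734, 1164, 1565, 311]
[period 2]
Births: 1102 × 0.301 = 332 ; 1164 × 0.456 = 531 — total 863
10–19: 1582 × 0.958 = 1516
20–29: 1322 × 0.975 = 1289
30–39: 1102 × 0.966 = 1065
40–49: 2734 × 0.97 = 2652
50–59: 1164 × 0.978 = 1138
60–69: 1565 × 0.943 = 1476
End of period: [863, 1516, 1289, 1065, 2652, 1138, 1476]
[period 3]
Births: 1289 × 0.301 = 388 ; 2652 × 0.456 = 1209 — total 1597
10–19: 863 × 0.958 = 827
20–29: 1516 × 0.975 = 1478
30–39: 1289 × 0.966 = 1245
40–49: 1065 × 0.97 = 1033
50–59: 2652 × 0.978 = 2594
60–69: 1138 × 0.943 = 1073
End of period: [1597, 827, 1478, 1245, 1033, 2594, 1073]
Total after period 3: 1597 + 827 + 1478 + 1245 + 1033 + 2594 + 1073 = 9847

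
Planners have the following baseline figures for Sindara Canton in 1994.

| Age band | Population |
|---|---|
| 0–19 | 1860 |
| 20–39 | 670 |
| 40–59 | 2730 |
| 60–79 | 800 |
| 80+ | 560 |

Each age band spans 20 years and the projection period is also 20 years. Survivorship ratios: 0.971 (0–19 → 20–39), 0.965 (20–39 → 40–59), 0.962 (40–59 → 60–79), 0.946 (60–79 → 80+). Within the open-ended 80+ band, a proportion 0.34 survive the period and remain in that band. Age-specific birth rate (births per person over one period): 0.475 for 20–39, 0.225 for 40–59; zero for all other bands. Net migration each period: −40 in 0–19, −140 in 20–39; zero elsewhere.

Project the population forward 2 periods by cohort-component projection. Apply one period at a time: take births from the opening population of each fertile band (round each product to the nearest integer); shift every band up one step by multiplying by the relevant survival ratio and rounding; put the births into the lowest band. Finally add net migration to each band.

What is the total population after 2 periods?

[period 1]
Births: 670 × 0.475 = 318 ; 2730 × 0.225 = 614 ⇒ total 932
20–39: 1860 × 0.971 = 1806
40–59: 670 × 0.965 = 647
60–79: 2730 × 0.962 = 2626
80+: 800 × 0.946 + 560 × 0.34 = 757 + 190 = 947
Net migration: 0–19 − 40 → 892; 20–39 − 140 → 1666
→ [892, 1666, 647, 2626, 947]
[period 2]
Births: 1666 × 0.475 = 791 ; 647 × 0.225 = 146 ⇒ total 937
20–39: 892 × 0.971 = 866
40–59: 1666 × 0.965 = 1608
60–79: 647 × 0.962 = 622
80+: 2626 × 0.946 + 947 × 0.34 = 2484 + 322 = 2806
Net migration: 0–19 − 40 → 897; 20–39 − 140 → 726
→ [897, 726, 1608, 622, 2806]
Total after period 2: 897 + 726 + 1608 + 622 + 2806 = 6659

6659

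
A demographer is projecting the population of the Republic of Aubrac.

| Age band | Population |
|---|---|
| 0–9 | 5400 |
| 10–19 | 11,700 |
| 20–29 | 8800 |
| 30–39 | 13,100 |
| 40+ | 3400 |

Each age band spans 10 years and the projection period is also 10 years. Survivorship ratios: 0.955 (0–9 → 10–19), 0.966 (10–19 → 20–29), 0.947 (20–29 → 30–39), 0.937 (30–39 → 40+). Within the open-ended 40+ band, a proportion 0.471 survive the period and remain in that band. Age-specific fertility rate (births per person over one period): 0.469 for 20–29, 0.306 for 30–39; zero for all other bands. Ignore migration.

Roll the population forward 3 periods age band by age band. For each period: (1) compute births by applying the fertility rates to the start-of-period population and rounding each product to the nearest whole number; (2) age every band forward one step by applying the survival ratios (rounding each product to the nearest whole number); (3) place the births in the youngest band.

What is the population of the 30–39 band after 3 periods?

4718

Numbering the groups 1..5 from youngest to oldest:
— Period 1 —
Births: 8800 * 0.469 = 4127 ; 13100 * 0.306 = 4009 ⇒ total 8136
Group 2: 5400 * 0.955 = 5157
Group 3: 11700 * 0.966 = 11302
Group 4: 8800 * 0.947 = 8334
Group 5: 13100 * 0.937 + 3400 * 0.471 = 12275 + 1601 = 13876
→ [8136, 5157, 11302, 8334, 13876]
— Period 2 —
Births: 11302 * 0.469 = 5301 ; 8334 * 0.306 = 2550 ⇒ total 7851
Group 2: 8136 * 0.955 = 7770
Group 3: 5157 * 0.966 = 4982
Group 4: 11302 * 0.947 = 10703
Group 5: 8334 * 0.937 + 13876 * 0.471 = 7809 + 6536 = 14345
→ [7851, 7770, 4982, 10703, 14345]
— Period 3 —
Births: 4982 * 0.469 = 2337 ; 10703 * 0.306 = 3275 ⇒ total 5612
Group 2: 7851 * 0.955 = 7498
Group 3: 7770 * 0.966 = 7506
Group 4: 4982 * 0.947 = 4718
Group 5: 10703 * 0.937 + 14345 * 0.471 = 10029 + 6756 = 16785
→ [5612, 7498, 7506, 4718, 16785]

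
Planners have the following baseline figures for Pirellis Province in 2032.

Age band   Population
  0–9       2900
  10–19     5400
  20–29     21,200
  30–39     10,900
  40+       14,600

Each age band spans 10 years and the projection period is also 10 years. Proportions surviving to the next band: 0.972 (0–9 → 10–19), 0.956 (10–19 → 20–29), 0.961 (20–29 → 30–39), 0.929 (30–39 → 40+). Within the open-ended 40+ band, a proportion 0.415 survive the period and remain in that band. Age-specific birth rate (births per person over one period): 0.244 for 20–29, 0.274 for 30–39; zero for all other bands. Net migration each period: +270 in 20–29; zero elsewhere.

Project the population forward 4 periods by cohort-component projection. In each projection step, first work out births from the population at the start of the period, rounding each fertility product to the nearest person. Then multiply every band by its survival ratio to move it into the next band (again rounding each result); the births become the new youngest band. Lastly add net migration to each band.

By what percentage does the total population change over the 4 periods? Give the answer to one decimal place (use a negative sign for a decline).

-48.9

After projecting period 1:
Births: 21200 × 0.244 = 5173  |  10900 × 0.274 = 2987 → total 8160
10–19: 2900 × 0.972 = 2819
20–29: 5400 × 0.956 = 5162
30–39: 21200 × 0.961 = 20373
40+: 10900 × 0.929 + 14600 × 0.415 = 10126 + 6059 = 16185
Net migration: 20–29 + 270 → 5432
Population now: 0–9=8160, 10–19=2819, 20–29=5432, 30–39=20373, 40+=16185
After projecting period 2:
Births: 5432 × 0.244 = 1325  |  20373 × 0.274 = 5582 → total 6907
10–19: 8160 × 0.972 = 7932
20–29: 2819 × 0.956 = 2695
30–39: 5432 × 0.961 = 5220
40+: 20373 × 0.929 + 16185 × 0.415 = 18927 + 6717 = 25644
Net migration: 20–29 + 270 → 2965
Population now: 0–9=6907, 10–19=7932, 20–29=2965, 30–39=5220, 40+=25644
After projecting period 3:
Births: 2965 × 0.244 = 723  |  5220 × 0.274 = 1430 → total 2153
10–19: 6907 × 0.972 = 6714
20–29: 7932 × 0.956 = 7583
30–39: 2965 × 0.961 = 2849
40+: 5220 × 0.929 + 25644 × 0.415 = 4849 + 10642 = 15491
Net migration: 20–29 + 270 → 7853
Population now: 0–9=2153, 10–19=6714, 20–29=7853, 30–39=2849, 40+=15491
After projecting period 4:
Births: 7853 × 0.244 = 1916  |  2849 × 0.274 = 781 → total 2697
10–19: 2153 × 0.972 = 2093
20–29: 6714 × 0.956 = 6419
30–39: 7853 × 0.961 = 7547
40+: 2849 × 0.929 + 15491 × 0.415 = 2647 + 6429 = 9076
Net migration: 20–29 + 270 → 6689
Population now: 0–9=2697, 10–19=2093, 20–29=6689, 30–39=7547, 40+=9076
Total: 55000 → 28102; change = -26898; percentage change = -48.9%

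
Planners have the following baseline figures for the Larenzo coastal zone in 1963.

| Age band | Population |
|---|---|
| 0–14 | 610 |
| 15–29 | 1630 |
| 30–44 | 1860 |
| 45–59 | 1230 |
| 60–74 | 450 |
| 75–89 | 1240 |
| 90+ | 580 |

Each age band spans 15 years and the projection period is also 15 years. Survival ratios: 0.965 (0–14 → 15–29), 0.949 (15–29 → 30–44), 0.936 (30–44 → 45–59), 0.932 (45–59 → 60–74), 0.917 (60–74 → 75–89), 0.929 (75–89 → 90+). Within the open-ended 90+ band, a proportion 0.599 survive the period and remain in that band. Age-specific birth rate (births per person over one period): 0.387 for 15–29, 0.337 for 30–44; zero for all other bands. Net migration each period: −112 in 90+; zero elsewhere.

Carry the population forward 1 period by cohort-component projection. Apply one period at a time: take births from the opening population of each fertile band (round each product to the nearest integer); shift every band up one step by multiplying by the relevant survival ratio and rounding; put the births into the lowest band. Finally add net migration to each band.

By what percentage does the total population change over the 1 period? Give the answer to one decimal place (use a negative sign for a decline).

Period 1.
Births: 1630 × 0.387 = 631  |  1860 × 0.337 = 627 → 1258
15–29: 610 × 0.965 = 589
30–44: 1630 × 0.949 = 1547
45–59: 1860 × 0.936 = 1741
60–74: 1230 × 0.932 = 1146
75–89: 450 × 0.917 = 413
90+: 1240 × 0.929 + 580 × 0.599 = 1152 + 347 = 1499
Net migration: 90+ − 112 → 1387
Population now: 0–14=1258, 15–29=589, 30–44=1547, 45–59=1741, 60–74=1146, 75–89=413, 90+=1387
Total: 7600 → 8081; change = 481; percentage change = 6.3%

6.3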